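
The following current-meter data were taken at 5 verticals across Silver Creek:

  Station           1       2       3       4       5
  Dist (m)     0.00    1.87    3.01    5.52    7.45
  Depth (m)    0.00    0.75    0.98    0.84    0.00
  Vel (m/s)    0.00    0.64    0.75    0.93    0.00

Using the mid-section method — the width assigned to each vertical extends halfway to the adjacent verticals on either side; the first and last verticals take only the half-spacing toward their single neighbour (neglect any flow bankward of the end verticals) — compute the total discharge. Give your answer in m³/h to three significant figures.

w_2 = (3.01 − 0.00)/2 = 1.505 m; q_2 = 0.64 × 0.75 × 1.505 = 0.7224 m³/s
w_3 = (5.52 − 1.87)/2 = 1.825 m; q_3 = 0.75 × 0.98 × 1.825 = 1.341 m³/s
w_4 = (7.45 − 3.01)/2 = 2.22 m; q_4 = 0.93 × 0.84 × 2.22 = 1.734 m³/s
Stations 1, 5 contribute zero (depth or velocity is 0).
Q = Σ qᵢ = 3.798 m³/s
= 3.798 × 3600 = 13670 m³/h

13700 m³/h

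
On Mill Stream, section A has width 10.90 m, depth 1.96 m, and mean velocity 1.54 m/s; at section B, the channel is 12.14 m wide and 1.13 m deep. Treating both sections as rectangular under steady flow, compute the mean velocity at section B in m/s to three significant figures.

2.40 m/s

Q = A₁V₁ = (10.90×1.96) × 1.54 = 32.90 m³/s
A₂ = 12.14 × 1.13 = 13.72 m²
V₂ = Q/A₂ = 32.90/13.72 = 2.398 m/s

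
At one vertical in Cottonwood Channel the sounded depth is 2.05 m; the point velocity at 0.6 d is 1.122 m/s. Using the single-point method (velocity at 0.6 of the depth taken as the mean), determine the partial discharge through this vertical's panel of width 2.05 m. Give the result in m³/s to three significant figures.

v̄ = v₀.₆ = 1.122 m/s
q = v̄ × d × w = 1.122 × 2.05 × 2.05 = 4.715 m³/s

4.72 m³/s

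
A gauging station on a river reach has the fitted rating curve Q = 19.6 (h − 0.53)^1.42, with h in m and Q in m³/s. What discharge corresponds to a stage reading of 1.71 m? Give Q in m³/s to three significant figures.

24.8 m³/s

Q = 19.6 × (1.71 − 0.53)^1.42 = 19.6 × 1.18^1.42 = 24.79 m³/s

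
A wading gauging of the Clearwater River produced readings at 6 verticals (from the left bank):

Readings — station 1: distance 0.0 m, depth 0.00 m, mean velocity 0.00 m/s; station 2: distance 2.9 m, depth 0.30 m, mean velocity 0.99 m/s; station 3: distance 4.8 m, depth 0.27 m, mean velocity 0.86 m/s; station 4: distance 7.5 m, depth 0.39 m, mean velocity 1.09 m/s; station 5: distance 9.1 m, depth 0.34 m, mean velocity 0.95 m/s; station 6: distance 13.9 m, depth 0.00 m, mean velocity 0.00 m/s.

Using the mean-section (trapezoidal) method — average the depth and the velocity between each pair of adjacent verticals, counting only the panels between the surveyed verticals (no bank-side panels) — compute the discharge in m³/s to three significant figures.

2.57 m³/s

Panel 1-2: Δb = 2.9 m, d̄ = (0.00+0.30)/2 = 0.15, v̄ = (0.00+0.99)/2 = 0.495 → q = 2.9×0.15×0.495 = 0.2153 m³/s
Panel 2-3: Δb = 1.9 m, d̄ = (0.30+0.27)/2 = 0.285, v̄ = (0.99+0.86)/2 = 0.925 → q = 1.9×0.285×0.925 = 0.5009 m³/s
Panel 3-4: Δb = 2.7 m, d̄ = (0.27+0.39)/2 = 0.33, v̄ = (0.86+1.09)/2 = 0.975 → q = 2.7×0.33×0.975 = 0.8687 m³/s
Panel 4-5: Δb = 1.6 m, d̄ = (0.39+0.34)/2 = 0.365, v̄ = (1.09+0.95)/2 = 1.02 → q = 1.6×0.365×1.02 = 0.5957 m³/s
Panel 5-6: Δb = 4.8 m, d̄ = (0.34+0.00)/2 = 0.17, v̄ = (0.95+0.00)/2 = 0.475 → q = 4.8×0.17×0.475 = 0.3876 m³/s
Q = Σ q = 2.568 m³/s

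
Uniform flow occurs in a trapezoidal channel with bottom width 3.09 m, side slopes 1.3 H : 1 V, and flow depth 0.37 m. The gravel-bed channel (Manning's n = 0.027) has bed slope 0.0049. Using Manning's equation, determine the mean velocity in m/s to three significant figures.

A = (b + z·y)·y = (3.09 + 1.3×0.37)×0.37 = 1.321 m²
P = b + 2y√(1+z²) = 3.09 + 2×0.37×√(1+1.3²) = 4.304 m
R = A/P = 1.321/4.304 = 0.3070 m
Q = (1/n)·A·R^(2/3)·S^(1/2) = (1/0.027) × 1.321 × 0.3070^(2/3) × 0.0049^(1/2) = 1.559 m³/s
V = Q/A = 1.559/1.321 = 1.180 m/s

1.18 m/s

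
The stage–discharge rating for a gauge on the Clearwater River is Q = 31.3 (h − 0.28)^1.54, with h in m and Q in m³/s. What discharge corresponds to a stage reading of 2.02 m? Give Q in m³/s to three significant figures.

73.4 m³/s

Q = 31.3 × (2.02 − 0.28)^1.54 = 31.3 × 1.74^1.54 = 73.45 m³/s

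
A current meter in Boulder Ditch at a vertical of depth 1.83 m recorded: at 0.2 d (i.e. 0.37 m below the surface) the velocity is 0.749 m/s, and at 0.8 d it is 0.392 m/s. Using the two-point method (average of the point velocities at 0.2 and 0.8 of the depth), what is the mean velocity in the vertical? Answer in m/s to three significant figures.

v̄ = (0.749 + 0.392) / 2 = 0.5705 m/s

0.571 m/s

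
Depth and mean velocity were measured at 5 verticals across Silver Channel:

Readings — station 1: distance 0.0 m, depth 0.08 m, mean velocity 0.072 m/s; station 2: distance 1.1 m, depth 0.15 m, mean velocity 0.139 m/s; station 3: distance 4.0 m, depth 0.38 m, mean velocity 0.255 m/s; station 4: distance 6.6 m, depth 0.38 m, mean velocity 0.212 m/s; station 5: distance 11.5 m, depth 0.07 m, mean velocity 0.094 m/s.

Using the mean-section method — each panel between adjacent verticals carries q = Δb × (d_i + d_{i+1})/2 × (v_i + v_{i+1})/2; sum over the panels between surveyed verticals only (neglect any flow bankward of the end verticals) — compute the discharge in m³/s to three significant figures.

0.564 m³/s

Panel 1-2: Δb = 1.1 m, d̄ = (0.08+0.15)/2 = 0.115, v̄ = (0.072+0.139)/2 = 0.1055 → q = 1.1×0.115×0.1055 = 0.01335 m³/s
Panel 2-3: Δb = 2.9 m, d̄ = (0.15+0.38)/2 = 0.265, v̄ = (0.139+0.255)/2 = 0.197 → q = 2.9×0.265×0.197 = 0.1514 m³/s
Panel 3-4: Δb = 2.6 m, d̄ = (0.38+0.38)/2 = 0.38, v̄ = (0.255+0.212)/2 = 0.2335 → q = 2.6×0.38×0.2335 = 0.2307 m³/s
Panel 4-5: Δb = 4.9 m, d̄ = (0.38+0.07)/2 = 0.225, v̄ = (0.212+0.094)/2 = 0.153 → q = 4.9×0.225×0.153 = 0.1687 m³/s
Q = Σ q = 0.5641 m³/s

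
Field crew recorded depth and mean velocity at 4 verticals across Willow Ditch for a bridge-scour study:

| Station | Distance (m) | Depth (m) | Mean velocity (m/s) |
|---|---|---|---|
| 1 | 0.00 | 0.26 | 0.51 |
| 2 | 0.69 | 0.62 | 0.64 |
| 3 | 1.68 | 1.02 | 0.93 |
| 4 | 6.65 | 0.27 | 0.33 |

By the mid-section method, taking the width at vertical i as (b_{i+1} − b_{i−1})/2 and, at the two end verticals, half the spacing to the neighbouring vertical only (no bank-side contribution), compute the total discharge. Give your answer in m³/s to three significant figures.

3.43 m³/s

w_1 = (0.69 − 0.00)/2 = 0.345 m; q_1 = 0.51 × 0.26 × 0.345 = 0.04575 m³/s
w_2 = (1.68 − 0.00)/2 = 0.84 m; q_2 = 0.64 × 0.62 × 0.84 = 0.3333 m³/s
w_3 = (6.65 − 0.69)/2 = 2.98 m; q_3 = 0.93 × 1.02 × 2.98 = 2.827 m³/s
w_4 = (6.65 − 1.68)/2 = 2.485 m; q_4 = 0.33 × 0.27 × 2.485 = 0.2214 m³/s
Q = Σ qᵢ = 3.427 m³/s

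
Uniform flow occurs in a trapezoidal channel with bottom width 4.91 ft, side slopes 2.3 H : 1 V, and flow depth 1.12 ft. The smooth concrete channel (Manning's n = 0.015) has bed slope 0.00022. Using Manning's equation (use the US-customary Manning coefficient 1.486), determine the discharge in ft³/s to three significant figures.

10.6 ft³/s

A = (b + z·y)·y = (4.91 + 2.3×1.12)×1.12 = 8.384 ft²
P = b + 2y√(1+z²) = 4.91 + 2×1.12×√(1+2.3²) = 10.53 ft
R = A/P = 8.384/10.53 = 0.7964 ft
Q = (1.486/n)·A·R^(2/3)·S^(1/2) = (1.486/0.015) × 8.384 × 0.7964^(2/3) × 0.00022^(1/2) = 10.59 ft³/s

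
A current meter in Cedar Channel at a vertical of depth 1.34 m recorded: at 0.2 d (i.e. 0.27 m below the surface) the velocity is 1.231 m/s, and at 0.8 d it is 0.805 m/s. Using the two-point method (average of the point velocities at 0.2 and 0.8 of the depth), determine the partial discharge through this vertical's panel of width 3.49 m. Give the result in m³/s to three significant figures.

4.76 m³/s

v̄ = (1.231 + 0.805) / 2 = 1.018 m/s
q = v̄ × d × w = 1.018 × 1.34 × 3.49 = 4.761 m³/s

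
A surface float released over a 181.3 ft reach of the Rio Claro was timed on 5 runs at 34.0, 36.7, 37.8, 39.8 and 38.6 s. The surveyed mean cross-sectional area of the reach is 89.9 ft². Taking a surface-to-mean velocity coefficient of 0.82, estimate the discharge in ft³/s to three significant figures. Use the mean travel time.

t̄ = (34.0 + 36.7 + 37.8 + 39.8 + 38.6) / 5 = 37.38 s
v_surface = L / t̄ = 181.3 / 37.38 = 4.850 ft/s
v_mean = 0.82 × 4.850 = 3.977 ft/s
Q = A × v_mean = 89.9 × 3.977 = 357.5 ft³/s

358 ft³/s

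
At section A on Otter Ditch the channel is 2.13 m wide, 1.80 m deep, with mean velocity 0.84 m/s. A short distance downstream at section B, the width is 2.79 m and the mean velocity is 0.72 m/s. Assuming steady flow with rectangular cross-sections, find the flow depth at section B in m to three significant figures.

1.60 m

Q = A₁V₁ = (2.13×1.80) × 0.84 = 3.221 m³/s
d₂ = Q/(b₂ V₂) = 3.221/(2.79×0.72) = 1.603 m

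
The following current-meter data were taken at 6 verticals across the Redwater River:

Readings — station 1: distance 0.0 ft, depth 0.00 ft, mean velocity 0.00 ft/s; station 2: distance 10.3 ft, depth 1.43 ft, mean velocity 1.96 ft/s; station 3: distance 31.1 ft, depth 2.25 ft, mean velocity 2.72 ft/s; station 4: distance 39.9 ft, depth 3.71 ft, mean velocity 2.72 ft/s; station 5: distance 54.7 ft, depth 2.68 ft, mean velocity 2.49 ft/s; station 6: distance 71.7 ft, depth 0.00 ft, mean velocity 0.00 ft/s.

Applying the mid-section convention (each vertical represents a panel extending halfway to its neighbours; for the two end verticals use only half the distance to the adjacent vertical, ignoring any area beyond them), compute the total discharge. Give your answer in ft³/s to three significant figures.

359 ft³/s

w_2 = (31.1 − 0.0)/2 = 15.55 ft; q_2 = 1.96 × 1.43 × 15.55 = 43.58 ft³/s
w_3 = (39.9 − 10.3)/2 = 14.8 ft; q_3 = 2.72 × 2.25 × 14.8 = 90.58 ft³/s
w_4 = (54.7 − 31.1)/2 = 11.8 ft; q_4 = 2.72 × 3.71 × 11.8 = 119.1 ft³/s
w_5 = (71.7 − 39.9)/2 = 15.9 ft; q_5 = 2.49 × 2.68 × 15.9 = 106.1 ft³/s
Stations 1, 6 contribute zero (depth or velocity is 0).
Q = Σ qᵢ = 359.3 ft³/s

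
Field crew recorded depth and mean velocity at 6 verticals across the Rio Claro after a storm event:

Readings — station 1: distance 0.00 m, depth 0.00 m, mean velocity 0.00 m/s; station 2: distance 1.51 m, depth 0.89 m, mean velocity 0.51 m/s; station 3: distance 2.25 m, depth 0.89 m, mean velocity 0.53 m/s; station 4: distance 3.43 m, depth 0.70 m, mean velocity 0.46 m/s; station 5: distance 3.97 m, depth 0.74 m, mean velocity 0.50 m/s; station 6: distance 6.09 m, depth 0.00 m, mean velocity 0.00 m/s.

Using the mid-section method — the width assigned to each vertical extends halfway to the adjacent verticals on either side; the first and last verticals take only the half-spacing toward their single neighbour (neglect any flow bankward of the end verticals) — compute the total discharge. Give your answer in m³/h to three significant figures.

w_2 = (2.25 − 0.00)/2 = 1.125 m; q_2 = 0.51 × 0.89 × 1.125 = 0.5106 m³/s
w_3 = (3.43 − 1.51)/2 = 0.96 m; q_3 = 0.53 × 0.89 × 0.96 = 0.4528 m³/s
w_4 = (3.97 − 2.25)/2 = 0.86 m; q_4 = 0.46 × 0.70 × 0.86 = 0.2769 m³/s
w_5 = (6.09 − 3.43)/2 = 1.33 m; q_5 = 0.50 × 0.74 × 1.33 = 0.4921 m³/s
Stations 1, 6 contribute zero (depth or velocity is 0).
Q = Σ qᵢ = 1.732 m³/s
= 1.732 × 3600 = 6237 m³/h

6240 m³/h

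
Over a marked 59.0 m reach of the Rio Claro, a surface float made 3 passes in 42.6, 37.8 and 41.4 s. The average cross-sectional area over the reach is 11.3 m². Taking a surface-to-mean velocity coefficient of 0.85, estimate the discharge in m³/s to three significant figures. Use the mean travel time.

t̄ = (42.6 + 37.8 + 41.4) / 3 = 40.6 s
v_surface = L / t̄ = 59.0 / 40.6 = 1.453 m/s
v_mean = 0.85 × 1.453 = 1.235 m/s
Q = A × v_mean = 11.3 × 1.235 = 13.96 m³/s

14.0 m³/s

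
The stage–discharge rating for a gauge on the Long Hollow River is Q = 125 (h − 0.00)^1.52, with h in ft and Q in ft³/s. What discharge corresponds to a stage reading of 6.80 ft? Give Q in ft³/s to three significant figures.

Q = 125 × (6.80 − 0.00)^1.52 = 125 × 6.8^1.52 = 2303 ft³/s

2300 ft³/s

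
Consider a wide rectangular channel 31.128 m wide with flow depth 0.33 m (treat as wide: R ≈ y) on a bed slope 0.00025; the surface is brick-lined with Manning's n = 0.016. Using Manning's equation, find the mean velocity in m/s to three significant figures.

A = b·y = 31.128 × 0.33 = 10.27 m²
Wide channel: R ≈ y = 0.33 m
Q = (1/n)·A·R^(2/3)·S^(1/2) = (1/0.016) × 10.27 × 0.3300^(2/3) × 0.00025^(1/2) = 4.848 m³/s
V = Q/A = 4.848/10.27 = 0.4719 m/s

0.472 m/s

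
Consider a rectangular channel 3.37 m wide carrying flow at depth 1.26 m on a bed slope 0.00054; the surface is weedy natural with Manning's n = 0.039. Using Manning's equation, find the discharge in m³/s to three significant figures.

2.03 m³/s

A = b·y = 3.37 × 1.26 = 4.246 m²
P = b + 2y = 3.37 + 2×1.26 = 5.890 m
R = A/P = 4.246/5.890 = 0.7209 m
Q = (1/n)·A·R^(2/3)·S^(1/2) = (1/0.039) × 4.246 × 0.7209^(2/3) × 0.00054^(1/2) = 2.034 m³/s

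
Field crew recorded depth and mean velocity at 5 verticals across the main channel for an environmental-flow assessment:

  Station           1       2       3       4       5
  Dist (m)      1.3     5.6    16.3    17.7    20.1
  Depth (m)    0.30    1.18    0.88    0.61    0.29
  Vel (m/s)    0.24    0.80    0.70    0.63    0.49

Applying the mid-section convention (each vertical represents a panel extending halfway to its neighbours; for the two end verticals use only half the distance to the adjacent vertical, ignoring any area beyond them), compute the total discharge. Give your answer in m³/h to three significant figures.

w_1 = (5.6 − 1.3)/2 = 2.15 m; q_1 = 0.24 × 0.30 × 2.15 = 0.1548 m³/s
w_2 = (16.3 − 1.3)/2 = 7.5 m; q_2 = 0.80 × 1.18 × 7.5 = 7.080 m³/s
w_3 = (17.7 − 5.6)/2 = 6.05 m; q_3 = 0.70 × 0.88 × 6.05 = 3.727 m³/s
w_4 = (20.1 − 16.3)/2 = 1.9 m; q_4 = 0.63 × 0.61 × 1.9 = 0.7302 m³/s
w_5 = (20.1 − 17.7)/2 = 1.2 m; q_5 = 0.49 × 0.29 × 1.2 = 0.1705 m³/s
Q = Σ qᵢ = 11.86 m³/s
= 11.86 × 3600 = 42700 m³/h

42700 m³/h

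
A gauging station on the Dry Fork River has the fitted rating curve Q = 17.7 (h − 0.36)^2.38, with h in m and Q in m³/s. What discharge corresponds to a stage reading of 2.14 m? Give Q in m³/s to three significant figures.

69.8 m³/s

Q = 17.7 × (2.14 − 0.36)^2.38 = 17.7 × 1.78^2.38 = 69.82 m³/s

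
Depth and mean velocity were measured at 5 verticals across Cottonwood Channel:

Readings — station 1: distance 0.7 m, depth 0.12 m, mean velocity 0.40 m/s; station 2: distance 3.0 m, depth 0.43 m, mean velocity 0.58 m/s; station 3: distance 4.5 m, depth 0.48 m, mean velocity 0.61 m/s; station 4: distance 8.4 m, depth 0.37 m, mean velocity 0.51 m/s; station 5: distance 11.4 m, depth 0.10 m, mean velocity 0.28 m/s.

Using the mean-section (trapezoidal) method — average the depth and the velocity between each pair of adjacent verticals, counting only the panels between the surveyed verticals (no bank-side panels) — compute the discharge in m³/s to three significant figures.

Panel 1-2: Δb = 2.3 m, d̄ = (0.12+0.43)/2 = 0.275, v̄ = (0.40+0.58)/2 = 0.49 → q = 2.3×0.275×0.49 = 0.3099 m³/s
Panel 2-3: Δb = 1.5 m, d̄ = (0.43+0.48)/2 = 0.455, v̄ = (0.58+0.61)/2 = 0.595 → q = 1.5×0.455×0.595 = 0.4061 m³/s
Panel 3-4: Δb = 3.9 m, d̄ = (0.48+0.37)/2 = 0.425, v̄ = (0.61+0.51)/2 = 0.56 → q = 3.9×0.425×0.56 = 0.9282 m³/s
Panel 4-5: Δb = 3 m, d̄ = (0.37+0.10)/2 = 0.235, v̄ = (0.51+0.28)/2 = 0.395 → q = 3×0.235×0.395 = 0.2785 m³/s
Q = Σ q = 1.923 m³/s

1.92 m³/s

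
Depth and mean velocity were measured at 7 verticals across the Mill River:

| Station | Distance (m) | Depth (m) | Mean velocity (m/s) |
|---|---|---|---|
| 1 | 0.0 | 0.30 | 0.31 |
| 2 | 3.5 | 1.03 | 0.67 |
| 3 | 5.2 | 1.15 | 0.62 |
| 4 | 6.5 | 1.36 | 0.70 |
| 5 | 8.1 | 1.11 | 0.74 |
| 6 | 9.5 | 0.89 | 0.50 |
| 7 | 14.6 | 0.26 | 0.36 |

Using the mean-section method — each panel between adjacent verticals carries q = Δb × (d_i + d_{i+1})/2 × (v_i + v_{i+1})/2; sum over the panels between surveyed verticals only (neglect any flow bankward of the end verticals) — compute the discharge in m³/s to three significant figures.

Panel 1-2: Δb = 3.5 m, d̄ = (0.30+1.03)/2 = 0.665, v̄ = (0.31+0.67)/2 = 0.49 → q = 3.5×0.665×0.49 = 1.140 m³/s
Panel 2-3: Δb = 1.7 m, d̄ = (1.03+1.15)/2 = 1.09, v̄ = (0.67+0.62)/2 = 0.645 → q = 1.7×1.09×0.645 = 1.195 m³/s
Panel 3-4: Δb = 1.3 m, d̄ = (1.15+1.36)/2 = 1.255, v̄ = (0.62+0.70)/2 = 0.66 → q = 1.3×1.255×0.66 = 1.077 m³/s
Panel 4-5: Δb = 1.6 m, d̄ = (1.36+1.11)/2 = 1.235, v̄ = (0.70+0.74)/2 = 0.72 → q = 1.6×1.235×0.72 = 1.423 m³/s
Panel 5-6: Δb = 1.4 m, d̄ = (1.11+0.89)/2 = 1, v̄ = (0.74+0.50)/2 = 0.62 → q = 1.4×1×0.62 = 0.8680 m³/s
Panel 6-7: Δb = 5.1 m, d̄ = (0.89+0.26)/2 = 0.575, v̄ = (0.50+0.36)/2 = 0.43 → q = 5.1×0.575×0.43 = 1.261 m³/s
Q = Σ q = 6.964 m³/s

6.96 m³/s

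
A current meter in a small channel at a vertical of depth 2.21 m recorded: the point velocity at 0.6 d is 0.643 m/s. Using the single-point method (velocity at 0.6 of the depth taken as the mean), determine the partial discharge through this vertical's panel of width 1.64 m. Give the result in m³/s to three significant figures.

2.33 m³/s

v̄ = v₀.₆ = 0.643 m/s
q = v̄ × d × w = 0.6430 × 2.21 × 1.64 = 2.330 m³/s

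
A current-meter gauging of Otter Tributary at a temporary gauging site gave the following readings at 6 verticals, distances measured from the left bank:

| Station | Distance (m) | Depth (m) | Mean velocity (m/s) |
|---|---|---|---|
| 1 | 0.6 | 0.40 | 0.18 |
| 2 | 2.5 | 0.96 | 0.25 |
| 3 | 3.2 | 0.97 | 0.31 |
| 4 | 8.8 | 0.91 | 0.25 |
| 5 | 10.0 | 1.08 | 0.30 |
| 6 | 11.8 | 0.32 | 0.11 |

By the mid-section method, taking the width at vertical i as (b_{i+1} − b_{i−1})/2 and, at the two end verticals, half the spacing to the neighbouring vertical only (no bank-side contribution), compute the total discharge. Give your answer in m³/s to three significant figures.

2.62 m³/s

w_1 = (2.5 − 0.6)/2 = 0.95 m; q_1 = 0.18 × 0.40 × 0.95 = 0.06840 m³/s
w_2 = (3.2 − 0.6)/2 = 1.3 m; q_2 = 0.25 × 0.96 × 1.3 = 0.3120 m³/s
w_3 = (8.8 − 2.5)/2 = 3.15 m; q_3 = 0.31 × 0.97 × 3.15 = 0.9472 m³/s
w_4 = (10.0 − 3.2)/2 = 3.4 m; q_4 = 0.25 × 0.91 × 3.4 = 0.7735 m³/s
w_5 = (11.8 − 8.8)/2 = 1.5 m; q_5 = 0.30 × 1.08 × 1.5 = 0.4860 m³/s
w_6 = (11.8 − 10.0)/2 = 0.9 m; q_6 = 0.11 × 0.32 × 0.9 = 0.03168 m³/s
Q = Σ qᵢ = 2.619 m³/s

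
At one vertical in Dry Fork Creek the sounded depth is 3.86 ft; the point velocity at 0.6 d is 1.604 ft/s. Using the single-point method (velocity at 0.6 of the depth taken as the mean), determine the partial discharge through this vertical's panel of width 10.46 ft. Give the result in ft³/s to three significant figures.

v̄ = v₀.₆ = 1.604 ft/s
q = v̄ × d × w = 1.604 × 3.86 × 10.46 = 64.76 ft³/s

64.8 ft³/s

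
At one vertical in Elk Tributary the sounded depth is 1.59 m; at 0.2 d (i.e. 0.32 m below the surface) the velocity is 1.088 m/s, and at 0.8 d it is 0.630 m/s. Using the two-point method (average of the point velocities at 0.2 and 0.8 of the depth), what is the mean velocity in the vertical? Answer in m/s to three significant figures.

0.859 m/s

v̄ = (1.088 + 0.630) / 2 = 0.8590 m/s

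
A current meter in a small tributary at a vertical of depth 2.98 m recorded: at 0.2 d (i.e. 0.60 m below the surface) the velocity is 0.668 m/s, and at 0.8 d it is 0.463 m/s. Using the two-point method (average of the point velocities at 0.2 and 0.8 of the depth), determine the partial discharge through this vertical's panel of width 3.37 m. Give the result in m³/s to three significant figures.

5.68 m³/s

v̄ = (0.668 + 0.463) / 2 = 0.5655 m/s
q = v̄ × d × w = 0.5655 × 2.98 × 3.37 = 5.679 m³/s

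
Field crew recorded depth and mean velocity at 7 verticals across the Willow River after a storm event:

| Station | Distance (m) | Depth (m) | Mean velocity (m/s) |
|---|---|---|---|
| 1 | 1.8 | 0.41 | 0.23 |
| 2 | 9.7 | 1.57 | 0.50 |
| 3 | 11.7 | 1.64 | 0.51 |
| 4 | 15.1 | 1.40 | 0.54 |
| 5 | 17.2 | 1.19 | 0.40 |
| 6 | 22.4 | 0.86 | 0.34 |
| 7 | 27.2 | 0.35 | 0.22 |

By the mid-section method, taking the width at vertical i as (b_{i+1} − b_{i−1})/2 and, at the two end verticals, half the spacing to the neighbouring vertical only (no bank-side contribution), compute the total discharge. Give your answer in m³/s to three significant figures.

12.0 m³/s

w_1 = (9.7 − 1.8)/2 = 3.95 m; q_1 = 0.23 × 0.41 × 3.95 = 0.3725 m³/s
w_2 = (11.7 − 1.8)/2 = 4.95 m; q_2 = 0.50 × 1.57 × 4.95 = 3.886 m³/s
w_3 = (15.1 − 9.7)/2 = 2.7 m; q_3 = 0.51 × 1.64 × 2.7 = 2.258 m³/s
w_4 = (17.2 − 11.7)/2 = 2.75 m; q_4 = 0.54 × 1.40 × 2.75 = 2.079 m³/s
w_5 = (22.4 − 15.1)/2 = 3.65 m; q_5 = 0.40 × 1.19 × 3.65 = 1.737 m³/s
w_6 = (27.2 − 17.2)/2 = 5 m; q_6 = 0.34 × 0.86 × 5 = 1.462 m³/s
w_7 = (27.2 − 22.4)/2 = 2.4 m; q_7 = 0.22 × 0.35 × 2.4 = 0.1848 m³/s
Q = Σ qᵢ = 11.98 m³/s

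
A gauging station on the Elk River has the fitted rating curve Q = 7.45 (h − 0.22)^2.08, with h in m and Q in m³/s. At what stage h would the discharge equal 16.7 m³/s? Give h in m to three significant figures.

1.69 m

h − h₀ = (Q/C)^(1/b) = (16.7/7.45)^(1/2.08) = 1.474 m
h = 0.22 + 1.474 = 1.694 m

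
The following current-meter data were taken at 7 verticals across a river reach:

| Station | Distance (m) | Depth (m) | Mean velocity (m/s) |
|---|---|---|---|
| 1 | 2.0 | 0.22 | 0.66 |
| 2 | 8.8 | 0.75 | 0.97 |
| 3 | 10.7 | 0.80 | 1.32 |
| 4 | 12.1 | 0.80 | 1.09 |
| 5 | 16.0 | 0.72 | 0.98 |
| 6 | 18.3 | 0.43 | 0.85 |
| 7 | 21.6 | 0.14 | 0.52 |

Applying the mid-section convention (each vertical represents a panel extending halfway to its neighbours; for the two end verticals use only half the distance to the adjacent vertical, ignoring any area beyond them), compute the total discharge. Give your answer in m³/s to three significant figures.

w_1 = (8.8 − 2.0)/2 = 3.4 m; q_1 = 0.66 × 0.22 × 3.4 = 0.4937 m³/s
w_2 = (10.7 − 2.0)/2 = 4.35 m; q_2 = 0.97 × 0.75 × 4.35 = 3.165 m³/s
w_3 = (12.1 − 8.8)/2 = 1.65 m; q_3 = 1.32 × 0.80 × 1.65 = 1.742 m³/s
w_4 = (16.0 − 10.7)/2 = 2.65 m; q_4 = 1.09 × 0.80 × 2.65 = 2.311 m³/s
w_5 = (18.3 − 12.1)/2 = 3.1 m; q_5 = 0.98 × 0.72 × 3.1 = 2.187 m³/s
w_6 = (21.6 − 16.0)/2 = 2.8 m; q_6 = 0.85 × 0.43 × 2.8 = 1.023 m³/s
w_7 = (21.6 − 18.3)/2 = 1.65 m; q_7 = 0.52 × 0.14 × 1.65 = 0.1201 m³/s
Q = Σ qᵢ = 11.04 m³/s

11.0 m³/s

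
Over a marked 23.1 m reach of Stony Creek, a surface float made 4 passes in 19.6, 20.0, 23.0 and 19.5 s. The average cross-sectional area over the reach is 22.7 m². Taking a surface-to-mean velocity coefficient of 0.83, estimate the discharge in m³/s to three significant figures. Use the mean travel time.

t̄ = (19.6 + 20.0 + 23.0 + 19.5) / 4 = 20.525 s
v_surface = L / t̄ = 23.1 / 20.525 = 1.125 m/s
v_mean = 0.83 × 1.125 = 0.9341 m/s
Q = A × v_mean = 22.7 × 0.9341 = 21.20 m³/s

21.2 m³/s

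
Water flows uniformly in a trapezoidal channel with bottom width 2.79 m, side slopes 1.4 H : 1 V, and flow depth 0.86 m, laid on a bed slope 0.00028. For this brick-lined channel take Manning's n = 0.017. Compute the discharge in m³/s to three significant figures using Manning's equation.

A = (b + z·y)·y = (2.79 + 1.4×0.86)×0.86 = 3.435 m²
P = b + 2y√(1+z²) = 2.79 + 2×0.86×√(1+1.4²) = 5.749 m
R = A/P = 3.435/5.749 = 0.5974 m
Q = (1/n)·A·R^(2/3)·S^(1/2) = (1/0.017) × 3.435 × 0.5974^(2/3) × 0.00028^(1/2) = 2.398 m³/s

2.40 m³/s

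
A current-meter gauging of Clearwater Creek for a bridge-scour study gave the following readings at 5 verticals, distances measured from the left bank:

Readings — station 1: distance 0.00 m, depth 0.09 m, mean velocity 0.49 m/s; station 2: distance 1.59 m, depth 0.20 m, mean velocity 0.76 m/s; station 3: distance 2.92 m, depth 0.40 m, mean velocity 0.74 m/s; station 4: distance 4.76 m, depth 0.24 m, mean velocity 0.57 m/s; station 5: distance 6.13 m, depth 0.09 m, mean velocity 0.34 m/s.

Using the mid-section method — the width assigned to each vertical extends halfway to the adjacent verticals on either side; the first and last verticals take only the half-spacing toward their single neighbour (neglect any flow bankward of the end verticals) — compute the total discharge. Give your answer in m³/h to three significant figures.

w_1 = (1.59 − 0.00)/2 = 0.795 m; q_1 = 0.49 × 0.09 × 0.795 = 0.03506 m³/s
w_2 = (2.92 − 0.00)/2 = 1.46 m; q_2 = 0.76 × 0.20 × 1.46 = 0.2219 m³/s
w_3 = (4.76 − 1.59)/2 = 1.585 m; q_3 = 0.74 × 0.40 × 1.585 = 0.4692 m³/s
w_4 = (6.13 − 2.92)/2 = 1.605 m; q_4 = 0.57 × 0.24 × 1.605 = 0.2196 m³/s
w_5 = (6.13 − 4.76)/2 = 0.685 m; q_5 = 0.34 × 0.09 × 0.685 = 0.02096 m³/s
Q = Σ qᵢ = 0.9667 m³/s
= 0.9667 × 3600 = 3480 m³/h

3480 m³/h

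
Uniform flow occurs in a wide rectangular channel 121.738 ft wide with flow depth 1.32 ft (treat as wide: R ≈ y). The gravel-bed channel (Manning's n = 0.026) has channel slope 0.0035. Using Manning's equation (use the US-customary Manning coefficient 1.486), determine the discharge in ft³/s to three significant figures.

654 ft³/s

A = b·y = 121.738 × 1.32 = 160.7 ft²
Wide channel: R ≈ y = 1.32 ft
Q = (1.486/n)·A·R^(2/3)·S^(1/2) = (1.486/0.026) × 160.7 × 1.320^(2/3) × 0.0035^(1/2) = 653.8 ft³/s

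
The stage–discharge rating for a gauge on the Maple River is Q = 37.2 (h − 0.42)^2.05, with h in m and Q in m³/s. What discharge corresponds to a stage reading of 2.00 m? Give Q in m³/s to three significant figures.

Q = 37.2 × (2.00 − 0.42)^2.05 = 37.2 × 1.58^2.05 = 95.01 m³/s

95.0 m³/s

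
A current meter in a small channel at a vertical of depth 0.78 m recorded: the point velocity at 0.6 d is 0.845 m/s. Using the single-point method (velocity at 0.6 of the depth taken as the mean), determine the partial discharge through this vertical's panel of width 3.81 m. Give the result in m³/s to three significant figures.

v̄ = v₀.₆ = 0.845 m/s
q = v̄ × d × w = 0.8450 × 0.78 × 3.81 = 2.511 m³/s

2.51 m³/s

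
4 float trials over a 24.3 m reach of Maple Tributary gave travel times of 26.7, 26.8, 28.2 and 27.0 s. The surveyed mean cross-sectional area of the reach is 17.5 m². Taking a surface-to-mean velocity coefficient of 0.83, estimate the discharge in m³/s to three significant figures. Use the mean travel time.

t̄ = (26.7 + 26.8 + 28.2 + 27.0) / 4 = 27.175 s
v_surface = L / t̄ = 24.3 / 27.175 = 0.8942 m/s
v_mean = 0.83 × 0.8942 = 0.7422 m/s
Q = A × v_mean = 17.5 × 0.7422 = 12.99 m³/s

13.0 m³/s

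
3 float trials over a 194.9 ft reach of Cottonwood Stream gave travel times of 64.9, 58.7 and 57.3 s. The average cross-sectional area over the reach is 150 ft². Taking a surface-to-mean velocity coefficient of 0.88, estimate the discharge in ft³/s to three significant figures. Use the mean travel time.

427 ft³/s

t̄ = (64.9 + 58.7 + 57.3) / 3 = 60.3 s
v_surface = L / t̄ = 194.9 / 60.3 = 3.232 ft/s
v_mean = 0.88 × 3.232 = 2.844 ft/s
Q = A × v_mean = 150 × 2.844 = 426.6 ft³/s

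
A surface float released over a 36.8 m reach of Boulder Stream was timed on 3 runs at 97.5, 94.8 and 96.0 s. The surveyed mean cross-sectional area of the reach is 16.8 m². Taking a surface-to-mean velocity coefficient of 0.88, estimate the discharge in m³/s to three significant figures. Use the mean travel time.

5.66 m³/s

t̄ = (97.5 + 94.8 + 96.0) / 3 = 96.1 s
v_surface = L / t̄ = 36.8 / 96.1 = 0.3829 m/s
v_mean = 0.88 × 0.3829 = 0.3370 m/s
Q = A × v_mean = 16.8 × 0.3370 = 5.661 m³/s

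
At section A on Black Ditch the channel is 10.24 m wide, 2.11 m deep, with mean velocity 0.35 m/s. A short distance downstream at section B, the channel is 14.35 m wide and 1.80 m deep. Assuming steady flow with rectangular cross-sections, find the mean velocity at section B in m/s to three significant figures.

0.293 m/s

Q = A₁V₁ = (10.24×2.11) × 0.35 = 7.562 m³/s
A₂ = 14.35 × 1.80 = 25.83 m²
V₂ = Q/A₂ = 7.562/25.83 = 0.2928 m/s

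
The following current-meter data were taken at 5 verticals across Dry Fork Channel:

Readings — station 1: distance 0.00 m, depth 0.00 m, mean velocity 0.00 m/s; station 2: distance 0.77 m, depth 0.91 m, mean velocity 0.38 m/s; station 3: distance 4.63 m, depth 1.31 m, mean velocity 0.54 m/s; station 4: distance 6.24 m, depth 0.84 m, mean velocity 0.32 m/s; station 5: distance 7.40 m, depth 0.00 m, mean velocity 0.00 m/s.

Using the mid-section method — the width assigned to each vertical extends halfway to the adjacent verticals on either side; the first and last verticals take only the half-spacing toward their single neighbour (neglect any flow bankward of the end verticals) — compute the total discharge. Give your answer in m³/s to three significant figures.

w_2 = (4.63 − 0.00)/2 = 2.315 m; q_2 = 0.38 × 0.91 × 2.315 = 0.8005 m³/s
w_3 = (6.24 − 0.77)/2 = 2.735 m; q_3 = 0.54 × 1.31 × 2.735 = 1.935 m³/s
w_4 = (7.40 − 4.63)/2 = 1.385 m; q_4 = 0.32 × 0.84 × 1.385 = 0.3723 m³/s
Stations 1, 5 contribute zero (depth or velocity is 0).
Q = Σ qᵢ = 3.108 m³/s

3.11 m³/s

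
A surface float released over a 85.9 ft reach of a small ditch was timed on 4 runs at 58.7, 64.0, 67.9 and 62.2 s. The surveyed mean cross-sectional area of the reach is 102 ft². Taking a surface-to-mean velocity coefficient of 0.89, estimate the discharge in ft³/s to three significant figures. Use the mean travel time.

t̄ = (58.7 + 64.0 + 67.9 + 62.2) / 4 = 63.2 s
v_surface = L / t̄ = 85.9 / 63.2 = 1.359 ft/s
v_mean = 0.89 × 1.359 = 1.210 ft/s
Q = A × v_mean = 102 × 1.210 = 123.4 ft³/s

123 ft³/s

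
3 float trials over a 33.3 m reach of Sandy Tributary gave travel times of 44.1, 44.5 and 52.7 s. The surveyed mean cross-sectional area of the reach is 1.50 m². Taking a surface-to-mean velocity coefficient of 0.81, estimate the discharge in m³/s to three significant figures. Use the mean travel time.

t̄ = (44.1 + 44.5 + 52.7) / 3 = 47.1 s
v_surface = L / t̄ = 33.3 / 47.1 = 0.7070 m/s
v_mean = 0.81 × 0.7070 = 0.5727 m/s
Q = A × v_mean = 1.50 × 0.5727 = 0.8590 m³/s

0.859 m³/s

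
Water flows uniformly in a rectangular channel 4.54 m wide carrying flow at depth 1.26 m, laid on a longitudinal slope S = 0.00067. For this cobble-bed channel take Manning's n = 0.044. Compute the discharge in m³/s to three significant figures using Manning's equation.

A = b·y = 4.54 × 1.26 = 5.720 m²
P = b + 2y = 4.54 + 2×1.26 = 7.060 m
R = A/P = 5.720/7.060 = 0.8103 m
Q = (1/n)·A·R^(2/3)·S^(1/2) = (1/0.044) × 5.720 × 0.8103^(2/3) × 0.00067^(1/2) = 2.925 m³/s

2.92 m³/s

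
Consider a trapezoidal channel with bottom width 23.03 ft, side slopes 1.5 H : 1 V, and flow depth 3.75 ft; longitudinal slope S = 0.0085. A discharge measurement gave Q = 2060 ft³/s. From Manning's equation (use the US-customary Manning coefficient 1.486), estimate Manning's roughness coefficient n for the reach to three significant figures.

0.0147

A = (b + z·y)·y = (23.03 + 1.5×3.75)×3.75 = 107.5 ft²
P = b + 2y√(1+z²) = 23.03 + 2×3.75×√(1+1.5²) = 36.55 ft
R = A/P = 107.5/36.55 = 2.940 ft
n = (1.486/Q)·A·R^(2/3)·S^(1/2) = (1.486/2060) × 107.5 × 2.052 × 0.09220 = 0.01467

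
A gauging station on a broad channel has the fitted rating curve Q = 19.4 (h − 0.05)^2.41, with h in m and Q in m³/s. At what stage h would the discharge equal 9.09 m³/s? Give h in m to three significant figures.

h − h₀ = (Q/C)^(1/b) = (9.09/19.4)^(1/2.41) = 0.7301 m
h = 0.05 + 0.7301 = 0.7801 m

0.780 m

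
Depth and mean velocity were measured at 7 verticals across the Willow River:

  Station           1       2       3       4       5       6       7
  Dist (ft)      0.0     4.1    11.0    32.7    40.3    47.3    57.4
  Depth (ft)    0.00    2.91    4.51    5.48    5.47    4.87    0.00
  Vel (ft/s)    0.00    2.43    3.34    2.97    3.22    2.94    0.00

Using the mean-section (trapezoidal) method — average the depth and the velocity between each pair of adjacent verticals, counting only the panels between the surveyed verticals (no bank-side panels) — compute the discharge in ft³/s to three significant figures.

Panel 1-2: Δb = 4.1 ft, d̄ = (0.00+2.91)/2 = 1.455, v̄ = (0.00+2.43)/2 = 1.215 → q = 4.1×1.455×1.215 = 7.248 ft³/s
Panel 2-3: Δb = 6.9 ft, d̄ = (2.91+4.51)/2 = 3.71, v̄ = (2.43+3.34)/2 = 2.885 → q = 6.9×3.71×2.885 = 73.85 ft³/s
Panel 3-4: Δb = 21.7 ft, d̄ = (4.51+5.48)/2 = 4.995, v̄ = (3.34+2.97)/2 = 3.155 → q = 21.7×4.995×3.155 = 342.0 ft³/s
Panel 4-5: Δb = 7.6 ft, d̄ = (5.48+5.47)/2 = 5.475, v̄ = (2.97+3.22)/2 = 3.095 → q = 7.6×5.475×3.095 = 128.8 ft³/s
Panel 5-6: Δb = 7 ft, d̄ = (5.47+4.87)/2 = 5.17, v̄ = (3.22+2.94)/2 = 3.08 → q = 7×5.17×3.08 = 111.5 ft³/s
Panel 6-7: Δb = 10.1 ft, d̄ = (4.87+0.00)/2 = 2.435, v̄ = (2.94+0.00)/2 = 1.47 → q = 10.1×2.435×1.47 = 36.15 ft³/s
Q = Σ q = 699.5 ft³/s

699 ft³/s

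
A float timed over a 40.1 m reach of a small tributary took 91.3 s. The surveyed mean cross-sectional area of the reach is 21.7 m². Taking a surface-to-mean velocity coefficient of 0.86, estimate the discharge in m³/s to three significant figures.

8.20 m³/s

v_surface = L / t̄ = 40.1 / 91.3 = 0.4392 m/s
v_mean = 0.86 × 0.4392 = 0.3777 m/s
Q = A × v_mean = 21.7 × 0.3777 = 8.197 m³/s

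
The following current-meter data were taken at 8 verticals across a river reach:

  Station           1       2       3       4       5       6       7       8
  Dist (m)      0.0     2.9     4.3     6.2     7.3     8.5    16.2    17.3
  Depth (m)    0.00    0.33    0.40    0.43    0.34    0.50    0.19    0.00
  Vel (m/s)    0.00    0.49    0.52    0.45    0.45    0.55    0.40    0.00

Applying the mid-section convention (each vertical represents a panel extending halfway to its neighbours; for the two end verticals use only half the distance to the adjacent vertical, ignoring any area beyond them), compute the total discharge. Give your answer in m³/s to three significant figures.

2.72 m³/s

w_2 = (4.3 − 0.0)/2 = 2.15 m; q_2 = 0.49 × 0.33 × 2.15 = 0.3477 m³/s
w_3 = (6.2 − 2.9)/2 = 1.65 m; q_3 = 0.52 × 0.40 × 1.65 = 0.3432 m³/s
w_4 = (7.3 − 4.3)/2 = 1.5 m; q_4 = 0.45 × 0.43 × 1.5 = 0.2903 m³/s
w_5 = (8.5 − 6.2)/2 = 1.15 m; q_5 = 0.45 × 0.34 × 1.15 = 0.1760 m³/s
w_6 = (16.2 − 7.3)/2 = 4.45 m; q_6 = 0.55 × 0.50 × 4.45 = 1.224 m³/s
w_7 = (17.3 − 8.5)/2 = 4.4 m; q_7 = 0.40 × 0.19 × 4.4 = 0.3344 m³/s
Stations 1, 8 contribute zero (depth or velocity is 0).
Q = Σ qᵢ = 2.715 m³/s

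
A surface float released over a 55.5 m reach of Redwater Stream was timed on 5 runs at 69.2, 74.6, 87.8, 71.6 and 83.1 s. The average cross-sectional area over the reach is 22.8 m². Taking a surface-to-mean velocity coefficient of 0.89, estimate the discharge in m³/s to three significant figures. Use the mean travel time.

14.6 m³/s

t̄ = (69.2 + 74.6 + 87.8 + 71.6 + 83.1) / 5 = 77.26 s
v_surface = L / t̄ = 55.5 / 77.26 = 0.7184 m/s
v_mean = 0.89 × 0.7184 = 0.6393 m/s
Q = A × v_mean = 22.8 × 0.6393 = 14.58 m³/s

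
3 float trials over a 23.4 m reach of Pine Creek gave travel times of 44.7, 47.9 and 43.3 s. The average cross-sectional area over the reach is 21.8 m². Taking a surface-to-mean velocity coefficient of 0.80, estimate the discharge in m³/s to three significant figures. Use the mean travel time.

9.01 m³/s

t̄ = (44.7 + 47.9 + 43.3) / 3 = 45.3 s
v_surface = L / t̄ = 23.4 / 45.3 = 0.5166 m/s
v_mean = 0.80 × 0.5166 = 0.4132 m/s
Q = A × v_mean = 21.8 × 0.4132 = 9.009 m³/s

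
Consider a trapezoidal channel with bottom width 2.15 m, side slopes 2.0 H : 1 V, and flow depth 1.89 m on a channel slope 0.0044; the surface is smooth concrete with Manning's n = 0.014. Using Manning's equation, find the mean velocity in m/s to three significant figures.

A = (b + z·y)·y = (2.15 + 2.0×1.89)×1.89 = 11.21 m²
P = b + 2y√(1+z²) = 2.15 + 2×1.89×√(1+2.0²) = 10.60 m
R = A/P = 11.21/10.60 = 1.057 m
Q = (1/n)·A·R^(2/3)·S^(1/2) = (1/0.014) × 11.21 × 1.057^(2/3) × 0.0044^(1/2) = 55.11 m³/s
V = Q/A = 55.11/11.21 = 4.917 m/s

4.92 m/s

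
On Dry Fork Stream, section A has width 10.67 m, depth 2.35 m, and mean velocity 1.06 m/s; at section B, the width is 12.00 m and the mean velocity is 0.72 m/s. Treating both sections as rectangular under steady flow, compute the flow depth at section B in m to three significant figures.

3.08 m

Q = A₁V₁ = (10.67×2.35) × 1.06 = 26.58 m³/s
d₂ = Q/(b₂ V₂) = 26.58/(12.00×0.72) = 3.076 m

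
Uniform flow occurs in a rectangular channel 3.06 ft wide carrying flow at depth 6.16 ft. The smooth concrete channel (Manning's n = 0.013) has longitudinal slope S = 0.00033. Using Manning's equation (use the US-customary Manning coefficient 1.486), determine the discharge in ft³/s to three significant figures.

44.8 ft³/s

A = b·y = 3.06 × 6.16 = 18.85 ft²
P = b + 2y = 3.06 + 2×6.16 = 15.38 ft
R = A/P = 18.85/15.38 = 1.226 ft
Q = (1.486/n)·A·R^(2/3)·S^(1/2) = (1.486/0.013) × 18.85 × 1.226^(2/3) × 0.00033^(1/2) = 44.83 ft³/s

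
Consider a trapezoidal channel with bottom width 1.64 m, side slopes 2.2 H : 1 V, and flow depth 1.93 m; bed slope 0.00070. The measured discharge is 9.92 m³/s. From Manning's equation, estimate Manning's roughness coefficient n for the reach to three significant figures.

0.0310

A = (b + z·y)·y = (1.64 + 2.2×1.93)×1.93 = 11.36 m²
P = b + 2y√(1+z²) = 1.64 + 2×1.93×√(1+2.2²) = 10.97 m
R = A/P = 11.36/10.97 = 1.036 m
n = (1/Q)·A·R^(2/3)·S^(1/2) = (1/9.92) × 11.36 × 1.024 × 0.02646 = 0.03102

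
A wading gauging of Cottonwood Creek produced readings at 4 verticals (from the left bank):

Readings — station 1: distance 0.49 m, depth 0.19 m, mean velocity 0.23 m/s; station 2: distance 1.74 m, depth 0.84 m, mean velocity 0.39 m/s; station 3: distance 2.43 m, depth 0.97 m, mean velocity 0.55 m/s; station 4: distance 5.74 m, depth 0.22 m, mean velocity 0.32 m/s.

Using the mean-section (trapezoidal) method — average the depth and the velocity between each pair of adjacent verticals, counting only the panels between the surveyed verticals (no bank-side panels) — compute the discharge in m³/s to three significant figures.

Panel 1-2: Δb = 1.25 m, d̄ = (0.19+0.84)/2 = 0.515, v̄ = (0.23+0.39)/2 = 0.31 → q = 1.25×0.515×0.31 = 0.1996 m³/s
Panel 2-3: Δb = 0.69 m, d̄ = (0.84+0.97)/2 = 0.905, v̄ = (0.39+0.55)/2 = 0.47 → q = 0.69×0.905×0.47 = 0.2935 m³/s
Panel 3-4: Δb = 3.31 m, d̄ = (0.97+0.22)/2 = 0.595, v̄ = (0.55+0.32)/2 = 0.435 → q = 3.31×0.595×0.435 = 0.8567 m³/s
Q = Σ q = 1.350 m³/s

1.35 m³/s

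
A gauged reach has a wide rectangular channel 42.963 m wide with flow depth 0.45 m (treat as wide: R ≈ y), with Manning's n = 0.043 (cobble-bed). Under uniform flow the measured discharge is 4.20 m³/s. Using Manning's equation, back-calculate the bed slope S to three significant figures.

0.000253

A = b·y = 42.963 × 0.45 = 19.33 m²
Wide channel: R ≈ y = 0.45 m
S = (Q·n / (1·A·R^(2/3)))² = (4.20×0.043 / (1×19.33×0.5872))² = 0.0002530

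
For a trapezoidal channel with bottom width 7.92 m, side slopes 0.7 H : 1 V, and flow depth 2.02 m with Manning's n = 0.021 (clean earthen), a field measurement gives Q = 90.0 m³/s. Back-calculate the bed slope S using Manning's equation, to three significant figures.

A = (b + z·y)·y = (7.92 + 0.7×2.02)×2.02 = 18.85 m²
P = b + 2y√(1+z²) = 7.92 + 2×2.02×√(1+0.7²) = 12.85 m
R = A/P = 18.85/12.85 = 1.467 m
S = (Q·n / (1·A·R^(2/3)))² = (90.0×0.021 / (1×18.85×1.291))² = 0.006027

0.00603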